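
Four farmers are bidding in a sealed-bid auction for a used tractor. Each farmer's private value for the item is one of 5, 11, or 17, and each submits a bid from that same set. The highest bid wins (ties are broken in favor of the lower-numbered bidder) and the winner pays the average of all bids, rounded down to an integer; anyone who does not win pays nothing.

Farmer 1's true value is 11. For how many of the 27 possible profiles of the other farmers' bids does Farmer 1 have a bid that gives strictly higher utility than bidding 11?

Others bid (5, 5, 5): truth gives 5; bid 5 gives 6 > 5. Violating.
Others bid (5, 5, 11): truth gives 3; no alternative beats it.
Others bid (5, 5, 17): truth gives 0; no alternative beats it.
(Checking all 27 profiles: 1 has a profitable deviation, 26 do not.)

1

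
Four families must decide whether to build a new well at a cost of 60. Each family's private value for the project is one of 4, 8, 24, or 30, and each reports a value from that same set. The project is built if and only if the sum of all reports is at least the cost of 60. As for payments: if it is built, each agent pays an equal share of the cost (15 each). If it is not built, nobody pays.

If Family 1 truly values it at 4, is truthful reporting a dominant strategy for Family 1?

Yes

Check each profile of the others' reports and compare truth against every alternative report.
Others report (4, 24, 24): truth gives 0, best alternative gives -11.
Others report (24, 4, 24): truth gives 0, best alternative gives -11.
Others report (24, 24, 4): truth gives 0, best alternative gives -11.
Others report (4, 24, 30): truth gives -11, best alternative gives -11.
Others report (4, 30, 24): truth gives -11, best alternative gives -11.
Others report (4, 30, 30): truth gives -11, best alternative gives -11.
(Remaining 58 profiles checked similarly; truth is weakly best in each.)
In every case the truthful report is at least as good as any alternative, so it is a dominant strategy.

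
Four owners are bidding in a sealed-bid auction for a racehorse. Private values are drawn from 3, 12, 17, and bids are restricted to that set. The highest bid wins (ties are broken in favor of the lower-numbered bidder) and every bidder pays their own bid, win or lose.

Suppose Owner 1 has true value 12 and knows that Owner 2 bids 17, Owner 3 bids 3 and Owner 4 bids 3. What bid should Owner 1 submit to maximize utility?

3

Bid 3: loses but pays 3, utility -3.
Bid 12: loses but pays 12, utility -12.
Bid 17: wins, pays 17, utility 12 - 17 = -5.
The best choice is 3 with utility -3.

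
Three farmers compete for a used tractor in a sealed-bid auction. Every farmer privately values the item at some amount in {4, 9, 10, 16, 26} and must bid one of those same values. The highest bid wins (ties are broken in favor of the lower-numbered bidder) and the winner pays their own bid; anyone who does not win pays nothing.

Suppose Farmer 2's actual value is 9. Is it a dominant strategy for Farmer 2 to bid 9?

Check each profile of the others' bids and compare truth against every alternative bid.
Others bid (4, 4): truth gives 0, best alternative gives 0.
Others bid (4, 9): truth gives 0, best alternative gives 0.
Others bid (4, 10): truth gives 0, best alternative gives 0.
Others bid (4, 16): truth gives 0, best alternative gives 0.
Others bid (4, 26): truth gives 0, best alternative gives 0.
Others bid (9, 4): truth gives 0, best alternative gives 0.
(Remaining 19 profiles checked similarly; truth is weakly best in each.)
In every case the truthful bid is at least as good as any alternative, so it is a dominant strategy.

Yes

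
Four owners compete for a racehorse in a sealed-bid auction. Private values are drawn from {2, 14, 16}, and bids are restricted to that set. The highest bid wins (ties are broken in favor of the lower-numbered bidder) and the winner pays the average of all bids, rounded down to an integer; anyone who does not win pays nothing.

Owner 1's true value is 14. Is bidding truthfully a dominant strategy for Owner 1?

Consider the case where Owner 2 bids 2, Owner 3 bids 2 and Owner 4 bids 2.
Truthful bid 14: wins, pays 5, utility 14 - 5 = 9.
Bid 2 instead: wins, pays 2, utility 14 - 2 = 12.
Since 12 > 9, bidding 2 is strictly better here, so truthful bidding is not dominant.

No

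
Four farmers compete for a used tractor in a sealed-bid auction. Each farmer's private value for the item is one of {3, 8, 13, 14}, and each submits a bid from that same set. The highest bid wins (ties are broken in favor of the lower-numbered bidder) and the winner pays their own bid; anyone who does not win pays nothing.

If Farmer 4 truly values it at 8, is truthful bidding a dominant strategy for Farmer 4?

Check each profile of the others' bids and compare truth against every alternative bid.
Others bid (3, 3, 3): truth gives 0, best alternative gives 0.
Others bid (3, 3, 8): truth gives 0, best alternative gives 0.
Others bid (3, 3, 13): truth gives 0, best alternative gives 0.
Others bid (3, 3, 14): truth gives 0, best alternative gives 0.
Others bid (3, 8, 3): truth gives 0, best alternative gives 0.
Others bid (3, 8, 8): truth gives 0, best alternative gives 0.
(Remaining 58 profiles checked similarly; truth is weakly best in each.)
In every case the truthful bid is at least as good as any alternative, so it is a dominant strategy.

Yes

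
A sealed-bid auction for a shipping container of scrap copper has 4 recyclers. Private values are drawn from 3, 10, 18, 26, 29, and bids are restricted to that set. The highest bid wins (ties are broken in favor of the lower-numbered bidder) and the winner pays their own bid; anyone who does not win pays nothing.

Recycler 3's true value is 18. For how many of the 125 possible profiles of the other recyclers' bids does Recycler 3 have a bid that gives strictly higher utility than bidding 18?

2

Others bid (3, 3, 3): truth gives 0; bid 10 gives 8 > 0. Violating.
Others bid (3, 3, 10): truth gives 0; bid 10 gives 8 > 0. Violating.
Others bid (3, 3, 18): truth gives 0; no alternative beats it.
Others bid (3, 3, 26): truth gives 0; no alternative beats it.
(Checking all 125 profiles: 2 have a profitable deviation, 123 do not.)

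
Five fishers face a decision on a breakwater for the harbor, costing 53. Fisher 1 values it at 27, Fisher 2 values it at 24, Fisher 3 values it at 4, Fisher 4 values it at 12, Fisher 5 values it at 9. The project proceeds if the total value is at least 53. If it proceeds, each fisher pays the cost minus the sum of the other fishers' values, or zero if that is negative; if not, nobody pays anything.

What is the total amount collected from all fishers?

5

Total value 76 ≥ cost 53, so it is built.
Fisher 1: others sum to 49; max(0, 53 - 49) = 4.
Fisher 2: others sum to 52; max(0, 53 - 52) = 1.
Fisher 3: others sum to 72; max(0, 53 - 72) = 0.
Fisher 4: others sum to 64; max(0, 53 - 64) = 0.
Fisher 5: others sum to 67; max(0, 53 - 67) = 0.
Total collected = 4 + 1 + 0 + 0 + 0 = 5.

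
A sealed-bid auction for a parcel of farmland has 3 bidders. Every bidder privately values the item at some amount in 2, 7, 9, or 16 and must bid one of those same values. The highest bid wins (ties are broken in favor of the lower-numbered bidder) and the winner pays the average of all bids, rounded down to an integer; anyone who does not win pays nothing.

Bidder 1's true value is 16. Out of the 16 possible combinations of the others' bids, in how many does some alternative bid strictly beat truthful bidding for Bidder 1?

9

Others bid (2, 2): truth gives 10; bid 2 gives 14 > 10. Violating.
Others bid (2, 7): truth gives 8; bid 7 gives 11 > 8. Violating.
Others bid (2, 9): truth gives 7; bid 9 gives 10 > 7. Violating.
Others bid (7, 2): truth gives 8; bid 7 gives 11 > 8. Violating.
Others bid (2, 16): truth gives 5; no alternative beats it.
Others bid (7, 16): truth gives 3; no alternative beats it.
(Checking all 16 profiles: 9 have a profitable deviation, 7 do not.)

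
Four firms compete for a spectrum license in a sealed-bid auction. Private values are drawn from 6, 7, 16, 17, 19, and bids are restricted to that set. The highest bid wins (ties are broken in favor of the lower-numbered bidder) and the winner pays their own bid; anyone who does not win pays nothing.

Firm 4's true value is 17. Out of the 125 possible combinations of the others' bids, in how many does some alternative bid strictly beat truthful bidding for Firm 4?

8

Others bid (6, 6, 6): truth gives 0; bid 7 gives 10 > 0. Violating.
Others bid (6, 6, 7): truth gives 0; bid 16 gives 1 > 0. Violating.
Others bid (6, 7, 6): truth gives 0; bid 16 gives 1 > 0. Violating.
Others bid (6, 7, 7): truth gives 0; bid 16 gives 1 > 0. Violating.
Others bid (6, 6, 16): truth gives 0; no alternative beats it.
Others bid (6, 6, 17): truth gives 0; no alternative beats it.
(Checking all 125 profiles: 8 have a profitable deviation, 117 do not.)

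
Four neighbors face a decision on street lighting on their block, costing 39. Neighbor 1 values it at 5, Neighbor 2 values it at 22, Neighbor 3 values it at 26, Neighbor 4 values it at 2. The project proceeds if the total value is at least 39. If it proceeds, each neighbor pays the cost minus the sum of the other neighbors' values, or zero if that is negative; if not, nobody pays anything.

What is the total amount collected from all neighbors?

16

Total value 55 ≥ cost 39, so it is built.
Neighbor 1: others sum to 50; max(0, 39 - 50) = 0.
Neighbor 2: others sum to 33; max(0, 39 - 33) = 6.
Neighbor 3: others sum to 29; max(0, 39 - 29) = 10.
Neighbor 4: others sum to 53; max(0, 39 - 53) = 0.
Total collected = 0 + 6 + 10 + 0 = 16.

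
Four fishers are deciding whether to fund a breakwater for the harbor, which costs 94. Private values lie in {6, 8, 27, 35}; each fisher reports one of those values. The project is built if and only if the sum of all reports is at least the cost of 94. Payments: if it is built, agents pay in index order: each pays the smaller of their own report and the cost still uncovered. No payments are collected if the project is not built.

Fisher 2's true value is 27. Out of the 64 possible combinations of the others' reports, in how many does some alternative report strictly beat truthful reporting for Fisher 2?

Others report (27, 27, 35): truth gives 0; report 6 gives 21 > 0. Violating.
Others report (27, 35, 27): truth gives 0; report 6 gives 21 > 0. Violating.
Others report (27, 35, 35): truth gives 0; report 6 gives 21 > 0. Violating.
Others report (35, 27, 27): truth gives 0; report 6 gives 21 > 0. Violating.
Others report (6, 6, 6): truth gives 0; no alternative beats it.
Others report (6, 6, 8): truth gives 0; no alternative beats it.
(Checking all 64 profiles: 7 have a profitable deviation, 57 do not.)

7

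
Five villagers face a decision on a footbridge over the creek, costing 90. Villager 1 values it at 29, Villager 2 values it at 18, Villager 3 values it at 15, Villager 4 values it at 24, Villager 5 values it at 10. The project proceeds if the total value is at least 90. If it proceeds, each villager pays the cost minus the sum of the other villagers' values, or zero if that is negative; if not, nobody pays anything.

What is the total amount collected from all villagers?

Total value 96 ≥ cost 90, so it is built.
Villager 1: others sum to 67; max(0, 90 - 67) = 23.
Villager 2: others sum to 78; max(0, 90 - 78) = 12.
Villager 3: others sum to 81; max(0, 90 - 81) = 9.
Villager 4: others sum to 72; max(0, 90 - 72) = 18.
Villager 5: others sum to 86; max(0, 90 - 86) = 4.
Total collected = 23 + 12 + 9 + 18 + 4 = 66.

66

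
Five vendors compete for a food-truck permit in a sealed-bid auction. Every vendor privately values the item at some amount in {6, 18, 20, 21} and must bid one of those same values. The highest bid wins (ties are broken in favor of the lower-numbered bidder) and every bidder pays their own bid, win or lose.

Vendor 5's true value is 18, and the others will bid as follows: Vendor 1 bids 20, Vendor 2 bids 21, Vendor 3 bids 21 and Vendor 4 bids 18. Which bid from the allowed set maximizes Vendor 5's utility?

6

Bid 6: loses but pays 6, utility -6.
Bid 18: loses but pays 18, utility -18.
Bid 20: loses but pays 20, utility -20.
Bid 21: loses but pays 21, utility -21.
The best choice is 6 with utility -6.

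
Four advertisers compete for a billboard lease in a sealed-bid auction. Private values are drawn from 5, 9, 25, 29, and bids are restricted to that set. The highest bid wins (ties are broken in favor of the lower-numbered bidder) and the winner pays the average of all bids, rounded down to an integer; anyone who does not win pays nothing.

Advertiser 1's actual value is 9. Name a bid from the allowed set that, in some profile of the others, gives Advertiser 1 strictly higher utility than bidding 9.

Suppose Advertiser 2 bids 5, Advertiser 3 bids 5 and Advertiser 4 bids 5.
Bid 9: wins, pays 6, utility 9 - 6 = 3.
Bid 5: wins, pays 5, utility 9 - 5 = 4.
So bidding 5 beats truth here (4 > 3).

5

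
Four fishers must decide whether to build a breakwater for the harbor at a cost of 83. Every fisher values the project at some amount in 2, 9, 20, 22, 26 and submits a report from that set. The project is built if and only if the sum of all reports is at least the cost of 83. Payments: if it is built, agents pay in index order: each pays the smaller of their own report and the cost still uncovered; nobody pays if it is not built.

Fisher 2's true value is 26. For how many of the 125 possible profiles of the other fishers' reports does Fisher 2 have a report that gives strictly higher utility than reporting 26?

Others report (9, 26, 26): truth gives 0; report 22 gives 4 > 0. Violating.
Others report (20, 20, 22): truth gives 0; report 22 gives 4 > 0. Violating.
Others report (20, 20, 26): truth gives 0; report 20 gives 6 > 0. Violating.
Others report (20, 22, 20): truth gives 0; report 22 gives 4 > 0. Violating.
Others report (2, 2, 2): truth gives 0; no alternative beats it.
Others report (2, 2, 9): truth gives 0; no alternative beats it.
(Checking all 125 profiles: 29 have a profitable deviation, 96 do not.)

29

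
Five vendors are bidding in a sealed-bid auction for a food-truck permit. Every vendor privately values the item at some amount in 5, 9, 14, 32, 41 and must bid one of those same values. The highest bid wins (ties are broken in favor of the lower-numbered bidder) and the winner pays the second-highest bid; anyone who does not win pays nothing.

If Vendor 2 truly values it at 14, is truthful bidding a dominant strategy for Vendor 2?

Yes

Check each profile of the others' bids and compare truth against every alternative bid.
Others bid (5, 5, 5, 5): truth gives 9, best alternative gives 9.
Others bid (5, 5, 5, 9): truth gives 5, best alternative gives 5.
Others bid (5, 5, 9, 5): truth gives 5, best alternative gives 5.
Others bid (5, 5, 9, 9): truth gives 5, best alternative gives 5.
Others bid (5, 9, 5, 5): truth gives 5, best alternative gives 5.
Others bid (5, 9, 5, 9): truth gives 5, best alternative gives 5.
(Remaining 619 profiles checked similarly; truth is weakly best in each.)
In every case the truthful bid is at least as good as any alternative, so it is a dominant strategy.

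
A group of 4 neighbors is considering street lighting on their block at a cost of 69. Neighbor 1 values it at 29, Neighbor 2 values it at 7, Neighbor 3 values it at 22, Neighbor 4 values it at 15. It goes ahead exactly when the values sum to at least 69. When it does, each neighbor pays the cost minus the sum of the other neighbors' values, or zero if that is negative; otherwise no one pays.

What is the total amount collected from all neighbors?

Total value 73 ≥ cost 69, so it is built.
Neighbor 1: others sum to 44; max(0, 69 - 44) = 25.
Neighbor 2: others sum to 66; max(0, 69 - 66) = 3.
Neighbor 3: others sum to 51; max(0, 69 - 51) = 18.
Neighbor 4: others sum to 58; max(0, 69 - 58) = 11.
Total collected = 25 + 3 + 18 + 11 = 57.

57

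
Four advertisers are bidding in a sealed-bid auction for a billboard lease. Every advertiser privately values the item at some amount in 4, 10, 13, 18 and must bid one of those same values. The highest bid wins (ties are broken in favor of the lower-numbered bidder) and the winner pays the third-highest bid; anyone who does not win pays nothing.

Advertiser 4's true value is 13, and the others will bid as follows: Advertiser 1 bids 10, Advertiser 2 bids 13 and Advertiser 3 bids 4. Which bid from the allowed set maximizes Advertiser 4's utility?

Bid 4: loses, pays 0, utility 0.
Bid 10: loses, pays 0, utility 0.
Bid 13: loses, pays 0, utility 0.
Bid 18: wins, pays 10, utility 13 - 10 = 3.
The best choice is 18 with utility 3.

18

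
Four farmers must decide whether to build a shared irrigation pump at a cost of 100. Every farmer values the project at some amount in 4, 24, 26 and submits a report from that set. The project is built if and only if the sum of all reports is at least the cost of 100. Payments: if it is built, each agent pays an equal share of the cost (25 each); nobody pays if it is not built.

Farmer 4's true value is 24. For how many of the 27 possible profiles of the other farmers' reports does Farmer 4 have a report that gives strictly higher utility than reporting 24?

Others report (24, 26, 26): truth gives -1; report 4 gives 0 > -1. Violating.
Others report (26, 24, 26): truth gives -1; report 4 gives 0 > -1. Violating.
Others report (26, 26, 24): truth gives -1; report 4 gives 0 > -1. Violating.
Others report (26, 26, 26): truth gives -1; report 4 gives 0 > -1. Violating.
Others report (4, 4, 4): truth gives 0; no alternative beats it.
Others report (4, 4, 24): truth gives 0; no alternative beats it.
(Checking all 27 profiles: 4 have a profitable deviation, 23 do not.)

4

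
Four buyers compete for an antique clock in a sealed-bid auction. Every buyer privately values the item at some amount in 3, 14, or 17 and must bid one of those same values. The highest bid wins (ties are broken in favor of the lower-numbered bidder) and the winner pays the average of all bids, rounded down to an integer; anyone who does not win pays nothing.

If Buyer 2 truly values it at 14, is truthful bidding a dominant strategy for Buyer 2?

No

Consider the case where Buyer 1 bids 3, Buyer 3 bids 3 and Buyer 4 bids 17.
Truthful bid 14: loses, pays 0, utility 0.
Bid 17 instead: wins, pays 10, utility 14 - 10 = 4.
Since 4 > 0, bidding 17 is strictly better here, so truthful bidding is not dominant.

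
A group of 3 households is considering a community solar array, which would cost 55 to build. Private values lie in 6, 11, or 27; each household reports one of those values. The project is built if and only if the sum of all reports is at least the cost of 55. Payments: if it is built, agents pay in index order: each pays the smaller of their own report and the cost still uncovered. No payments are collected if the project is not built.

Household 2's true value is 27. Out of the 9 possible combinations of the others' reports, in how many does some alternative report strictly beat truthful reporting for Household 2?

1

Others report (27, 27): truth gives 0; report 6 gives 21 > 0. Violating.
Others report (6, 6): truth gives 0; no alternative beats it.
Others report (6, 11): truth gives 0; no alternative beats it.
(Checking all 9 profiles: 1 has a profitable deviation, 8 do not.)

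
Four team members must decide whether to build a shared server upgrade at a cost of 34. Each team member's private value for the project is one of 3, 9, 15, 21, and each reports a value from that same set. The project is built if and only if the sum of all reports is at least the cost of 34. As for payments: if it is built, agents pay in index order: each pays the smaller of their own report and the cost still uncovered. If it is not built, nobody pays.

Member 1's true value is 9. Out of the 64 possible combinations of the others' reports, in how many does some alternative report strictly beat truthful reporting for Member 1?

44

Others report (3, 9, 21): truth gives 0; report 3 gives 6 > 0. Violating.
Others report (3, 15, 15): truth gives 0; report 3 gives 6 > 0. Violating.
Others report (3, 15, 21): truth gives 0; report 3 gives 6 > 0. Violating.
Others report (3, 21, 9): truth gives 0; report 3 gives 6 > 0. Violating.
Others report (3, 3, 3): truth gives 0; no alternative beats it.
Others report (3, 3, 9): truth gives 0; no alternative beats it.
(Checking all 64 profiles: 44 have a profitable deviation, 20 do not.)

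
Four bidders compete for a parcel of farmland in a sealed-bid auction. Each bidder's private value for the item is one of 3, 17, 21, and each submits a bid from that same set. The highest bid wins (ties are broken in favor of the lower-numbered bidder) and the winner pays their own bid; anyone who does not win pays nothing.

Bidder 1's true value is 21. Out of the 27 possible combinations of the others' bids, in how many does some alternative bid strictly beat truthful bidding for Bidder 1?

8

Others bid (3, 3, 3): truth gives 0; bid 3 gives 18 > 0. Violating.
Others bid (3, 3, 17): truth gives 0; bid 17 gives 4 > 0. Violating.
Others bid (3, 17, 3): truth gives 0; bid 17 gives 4 > 0. Violating.
Others bid (3, 17, 17): truth gives 0; bid 17 gives 4 > 0. Violating.
Others bid (3, 3, 21): truth gives 0; no alternative beats it.
Others bid (3, 17, 21): truth gives 0; no alternative beats it.
(Checking all 27 profiles: 8 have a profitable deviation, 19 do not.)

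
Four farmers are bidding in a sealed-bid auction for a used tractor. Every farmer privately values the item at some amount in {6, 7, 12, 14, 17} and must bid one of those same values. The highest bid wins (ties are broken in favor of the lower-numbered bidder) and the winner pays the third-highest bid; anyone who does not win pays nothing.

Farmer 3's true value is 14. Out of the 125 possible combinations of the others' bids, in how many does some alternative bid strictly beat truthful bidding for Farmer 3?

27

Others bid (6, 6, 17): truth gives 0; bid 17 gives 8 > 0. Violating.
Others bid (6, 7, 17): truth gives 0; bid 17 gives 7 > 0. Violating.
Others bid (6, 12, 17): truth gives 0; bid 17 gives 2 > 0. Violating.
Others bid (6, 14, 6): truth gives 0; bid 17 gives 8 > 0. Violating.
Others bid (6, 6, 6): truth gives 8; no alternative beats it.
Others bid (6, 6, 7): truth gives 8; no alternative beats it.
(Checking all 125 profiles: 27 have a profitable deviation, 98 do not.)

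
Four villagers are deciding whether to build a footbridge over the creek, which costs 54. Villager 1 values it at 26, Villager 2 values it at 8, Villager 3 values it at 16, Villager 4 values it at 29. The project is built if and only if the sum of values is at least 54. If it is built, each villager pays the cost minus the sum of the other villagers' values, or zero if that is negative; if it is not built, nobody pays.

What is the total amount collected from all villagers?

5

Total value 79 ≥ cost 54, so it is built.
Villager 1: others sum to 53; max(0, 54 - 53) = 1.
Villager 2: others sum to 71; max(0, 54 - 71) = 0.
Villager 3: others sum to 63; max(0, 54 - 63) = 0.
Villager 4: others sum to 50; max(0, 54 - 50) = 4.
Total collected = 1 + 0 + 0 + 4 = 5.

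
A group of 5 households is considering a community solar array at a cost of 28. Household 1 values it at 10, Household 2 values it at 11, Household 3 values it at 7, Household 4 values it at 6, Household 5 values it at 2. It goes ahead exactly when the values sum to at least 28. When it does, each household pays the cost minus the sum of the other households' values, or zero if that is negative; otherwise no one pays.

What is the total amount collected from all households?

5

Total value 36 ≥ cost 28, so it is built.
Household 1: others sum to 26; max(0, 28 - 26) = 2.
Household 2: others sum to 25; max(0, 28 - 25) = 3.
Household 3: others sum to 29; max(0, 28 - 29) = 0.
Household 4: others sum to 30; max(0, 28 - 30) = 0.
Household 5: others sum to 34; max(0, 28 - 34) = 0.
Total collected = 2 + 3 + 0 + 0 + 0 = 5.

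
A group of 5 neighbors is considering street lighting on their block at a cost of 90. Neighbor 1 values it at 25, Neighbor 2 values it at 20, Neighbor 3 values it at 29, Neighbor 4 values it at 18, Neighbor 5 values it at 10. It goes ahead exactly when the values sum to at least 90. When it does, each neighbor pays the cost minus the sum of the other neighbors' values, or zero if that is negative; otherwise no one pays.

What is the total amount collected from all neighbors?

44

Total value 102 ≥ cost 90, so it is built.
Neighbor 1: others sum to 77; max(0, 90 - 77) = 13.
Neighbor 2: others sum to 82; max(0, 90 - 82) = 8.
Neighbor 3: others sum to 73; max(0, 90 - 73) = 17.
Neighbor 4: others sum to 84; max(0, 90 - 84) = 6.
Neighbor 5: others sum to 92; max(0, 90 - 92) = 0.
Total collected = 13 + 8 + 17 + 6 + 0 = 44.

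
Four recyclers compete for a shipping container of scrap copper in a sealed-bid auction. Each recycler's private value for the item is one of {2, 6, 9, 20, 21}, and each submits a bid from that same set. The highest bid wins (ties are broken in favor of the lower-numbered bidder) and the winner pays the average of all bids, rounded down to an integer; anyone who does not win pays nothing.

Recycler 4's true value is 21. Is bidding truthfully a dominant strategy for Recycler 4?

No

Consider the case where Recycler 1 bids 2, Recycler 2 bids 2 and Recycler 3 bids 2.
Truthful bid 21: wins, pays 6, utility 21 - 6 = 15.
Bid 6 instead: wins, pays 3, utility 21 - 3 = 18.
Since 18 > 15, bidding 6 is strictly better here, so truthful bidding is not dominant.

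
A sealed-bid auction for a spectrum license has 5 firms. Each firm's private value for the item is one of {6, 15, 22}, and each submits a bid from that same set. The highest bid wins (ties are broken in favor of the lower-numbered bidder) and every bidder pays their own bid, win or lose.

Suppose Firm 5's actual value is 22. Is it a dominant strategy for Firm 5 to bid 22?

Consider the case where Firm 1 bids 6, Firm 2 bids 6, Firm 3 bids 6 and Firm 4 bids 6.
Truthful bid 22: wins, pays 22, utility 22 - 22 = 0.
Bid 15 instead: wins, pays 15, utility 22 - 15 = 7.
Since 7 > 0, bidding 15 is strictly better here, so truthful bidding is not dominant.

No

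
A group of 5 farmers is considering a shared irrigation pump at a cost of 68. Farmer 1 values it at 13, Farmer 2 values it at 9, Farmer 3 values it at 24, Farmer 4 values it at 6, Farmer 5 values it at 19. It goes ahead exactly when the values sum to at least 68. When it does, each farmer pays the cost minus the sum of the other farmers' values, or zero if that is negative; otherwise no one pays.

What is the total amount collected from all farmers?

Total value 71 ≥ cost 68, so it is built.
Farmer 1: others sum to 58; max(0, 68 - 58) = 10.
Farmer 2: others sum to 62; max(0, 68 - 62) = 6.
Farmer 3: others sum to 47; max(0, 68 - 47) = 21.
Farmer 4: others sum to 65; max(0, 68 - 65) = 3.
Farmer 5: others sum to 52; max(0, 68 - 52) = 16.
Total collected = 10 + 6 + 21 + 3 + 16 = 56.

56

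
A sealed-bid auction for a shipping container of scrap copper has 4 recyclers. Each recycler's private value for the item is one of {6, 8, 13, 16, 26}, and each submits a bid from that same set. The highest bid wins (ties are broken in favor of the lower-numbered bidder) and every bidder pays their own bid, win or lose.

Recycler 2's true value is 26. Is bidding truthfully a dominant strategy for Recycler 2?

No

Consider the case where Recycler 1 bids 6, Recycler 3 bids 6 and Recycler 4 bids 6.
Truthful bid 26: wins, pays 26, utility 26 - 26 = 0.
Bid 8 instead: wins, pays 8, utility 26 - 8 = 18.
Since 18 > 0, bidding 8 is strictly better here, so truthful bidding is not dominant.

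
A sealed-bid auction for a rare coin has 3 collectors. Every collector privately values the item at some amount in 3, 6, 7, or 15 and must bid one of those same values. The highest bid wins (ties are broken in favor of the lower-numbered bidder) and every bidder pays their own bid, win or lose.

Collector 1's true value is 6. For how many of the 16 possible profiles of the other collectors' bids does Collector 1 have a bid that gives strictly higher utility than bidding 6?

Others bid (3, 3): truth gives 0; bid 3 gives 3 > 0. Violating.
Others bid (3, 7): truth gives -6; bid 7 gives -1 > -6. Violating.
Others bid (3, 15): truth gives -6; bid 3 gives -3 > -6. Violating.
Others bid (6, 7): truth gives -6; bid 7 gives -1 > -6. Violating.
Others bid (3, 6): truth gives 0; no alternative beats it.
Others bid (6, 3): truth gives 0; no alternative beats it.
(Checking all 16 profiles: 13 have a profitable deviation, 3 do not.)

13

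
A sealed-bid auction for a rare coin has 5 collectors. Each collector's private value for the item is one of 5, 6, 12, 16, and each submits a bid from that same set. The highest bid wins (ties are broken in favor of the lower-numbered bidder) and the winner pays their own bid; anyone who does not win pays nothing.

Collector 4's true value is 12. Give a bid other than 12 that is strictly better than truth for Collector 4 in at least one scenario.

6

Suppose Collector 1 bids 5, Collector 2 bids 5, Collector 3 bids 5 and Collector 5 bids 5.
Bid 12: wins, pays 12, utility 12 - 12 = 0.
Bid 6: wins, pays 6, utility 12 - 6 = 6.
So bidding 6 beats truth here (6 > 0).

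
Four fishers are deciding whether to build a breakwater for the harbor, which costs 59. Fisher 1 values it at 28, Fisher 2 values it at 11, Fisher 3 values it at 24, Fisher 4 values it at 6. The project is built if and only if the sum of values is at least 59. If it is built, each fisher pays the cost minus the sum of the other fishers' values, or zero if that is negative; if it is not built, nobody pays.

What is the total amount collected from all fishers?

33

Total value 69 ≥ cost 59, so it is built.
Fisher 1: others sum to 41; max(0, 59 - 41) = 18.
Fisher 2: others sum to 58; max(0, 59 - 58) = 1.
Fisher 3: others sum to 45; max(0, 59 - 45) = 14.
Fisher 4: others sum to 63; max(0, 59 - 63) = 0.
Total collected = 18 + 1 + 14 + 0 = 33.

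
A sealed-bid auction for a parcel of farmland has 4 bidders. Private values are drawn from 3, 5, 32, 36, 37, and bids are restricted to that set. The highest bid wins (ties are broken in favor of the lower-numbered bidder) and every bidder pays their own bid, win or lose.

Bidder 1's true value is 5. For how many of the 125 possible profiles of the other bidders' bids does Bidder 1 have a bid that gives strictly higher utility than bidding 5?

Others bid (3, 3, 3): truth gives 0; bid 3 gives 2 > 0. Violating.
Others bid (3, 3, 32): truth gives -5; bid 3 gives -3 > -5. Violating.
Others bid (3, 3, 36): truth gives -5; bid 3 gives -3 > -5. Violating.
Others bid (3, 3, 37): truth gives -5; bid 3 gives -3 > -5. Violating.
Others bid (3, 3, 5): truth gives 0; no alternative beats it.
Others bid (3, 5, 3): truth gives 0; no alternative beats it.
(Checking all 125 profiles: 118 have a profitable deviation, 7 do not.)

118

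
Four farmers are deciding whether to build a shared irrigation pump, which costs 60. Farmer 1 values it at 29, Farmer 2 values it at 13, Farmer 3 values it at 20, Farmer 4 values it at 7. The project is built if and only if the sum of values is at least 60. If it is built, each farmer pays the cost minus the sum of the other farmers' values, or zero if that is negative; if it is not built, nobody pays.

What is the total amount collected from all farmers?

Total value 69 ≥ cost 60, so it is built.
Farmer 1: others sum to 40; max(0, 60 - 40) = 20.
Farmer 2: others sum to 56; max(0, 60 - 56) = 4.
Farmer 3: others sum to 49; max(0, 60 - 49) = 11.
Farmer 4: others sum to 62; max(0, 60 - 62) = 0.
Total collected = 20 + 4 + 11 + 0 = 35.

35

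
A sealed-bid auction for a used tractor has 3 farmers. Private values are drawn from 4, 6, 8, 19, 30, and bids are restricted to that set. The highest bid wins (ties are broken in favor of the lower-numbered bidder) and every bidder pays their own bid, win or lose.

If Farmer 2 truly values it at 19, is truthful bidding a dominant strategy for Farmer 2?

No

Consider the case where Farmer 1 bids 4 and Farmer 3 bids 4.
Truthful bid 19: wins, pays 19, utility 19 - 19 = 0.
Bid 6 instead: wins, pays 6, utility 19 - 6 = 13.
Since 13 > 0, bidding 6 is strictly better here, so truthful bidding is not dominant.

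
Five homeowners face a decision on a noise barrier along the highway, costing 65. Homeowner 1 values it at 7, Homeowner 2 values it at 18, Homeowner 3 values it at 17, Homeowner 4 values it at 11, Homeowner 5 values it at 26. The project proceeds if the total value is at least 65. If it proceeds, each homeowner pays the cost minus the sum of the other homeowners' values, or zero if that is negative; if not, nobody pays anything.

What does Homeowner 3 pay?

Total value 79 ≥ cost 65, so the project is built.
The other homeowners' values sum to 62.
Cost minus that sum is 65 - 62 = 3.

3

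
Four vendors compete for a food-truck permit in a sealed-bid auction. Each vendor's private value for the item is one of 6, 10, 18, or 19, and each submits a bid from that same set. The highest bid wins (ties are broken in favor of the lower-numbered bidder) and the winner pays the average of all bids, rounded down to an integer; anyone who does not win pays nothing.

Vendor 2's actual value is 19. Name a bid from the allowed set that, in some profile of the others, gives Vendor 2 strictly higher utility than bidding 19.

10

Suppose Vendor 1 bids 6, Vendor 3 bids 6 and Vendor 4 bids 6.
Bid 19: wins, pays 9, utility 19 - 9 = 10.
Bid 10: wins, pays 7, utility 19 - 7 = 12.
So bidding 10 beats truth here (12 > 10).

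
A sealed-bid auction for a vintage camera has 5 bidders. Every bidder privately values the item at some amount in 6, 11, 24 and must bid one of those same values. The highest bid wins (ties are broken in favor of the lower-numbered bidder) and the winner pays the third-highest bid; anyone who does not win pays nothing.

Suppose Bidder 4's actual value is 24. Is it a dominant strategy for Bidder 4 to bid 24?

Check each profile of the others' bids and compare truth against every alternative bid.
Others bid (6, 6, 6, 24): truth gives 18, best alternative gives 0.
Others bid (6, 6, 11, 6): truth gives 18, best alternative gives 0.
Others bid (6, 11, 6, 6): truth gives 18, best alternative gives 0.
Others bid (11, 6, 6, 6): truth gives 18, best alternative gives 0.
Others bid (6, 6, 11, 11): truth gives 13, best alternative gives 0.
Others bid (6, 6, 11, 24): truth gives 13, best alternative gives 0.
(Remaining 75 profiles checked similarly; truth is weakly best in each.)
In every case the truthful bid is at least as good as any alternative, so it is a dominant strategy.

Yes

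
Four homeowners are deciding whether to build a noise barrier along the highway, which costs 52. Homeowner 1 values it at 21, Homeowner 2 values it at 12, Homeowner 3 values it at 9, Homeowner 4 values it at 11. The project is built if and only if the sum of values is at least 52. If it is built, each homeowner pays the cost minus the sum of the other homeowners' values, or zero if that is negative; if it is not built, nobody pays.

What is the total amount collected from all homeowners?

Total value 53 ≥ cost 52, so it is built.
Homeowner 1: others sum to 32; max(0, 52 - 32) = 20.
Homeowner 2: others sum to 41; max(0, 52 - 41) = 11.
Homeowner 3: others sum to 44; max(0, 52 - 44) = 8.
Homeowner 4: others sum to 42; max(0, 52 - 42) = 10.
Total collected = 20 + 11 + 8 + 10 = 49.

49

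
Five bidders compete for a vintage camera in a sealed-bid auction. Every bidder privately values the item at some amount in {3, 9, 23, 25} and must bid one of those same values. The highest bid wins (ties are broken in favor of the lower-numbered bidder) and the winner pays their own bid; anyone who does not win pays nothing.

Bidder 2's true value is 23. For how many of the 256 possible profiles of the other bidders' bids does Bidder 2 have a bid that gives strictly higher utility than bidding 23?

Others bid (3, 3, 3, 3): truth gives 0; bid 9 gives 14 > 0. Violating.
Others bid (3, 3, 3, 9): truth gives 0; bid 9 gives 14 > 0. Violating.
Others bid (3, 3, 9, 3): truth gives 0; bid 9 gives 14 > 0. Violating.
Others bid (3, 3, 9, 9): truth gives 0; bid 9 gives 14 > 0. Violating.
Others bid (3, 3, 3, 23): truth gives 0; no alternative beats it.
Others bid (3, 3, 3, 25): truth gives 0; no alternative beats it.
(Checking all 256 profiles: 8 have a profitable deviation, 248 do not.)

8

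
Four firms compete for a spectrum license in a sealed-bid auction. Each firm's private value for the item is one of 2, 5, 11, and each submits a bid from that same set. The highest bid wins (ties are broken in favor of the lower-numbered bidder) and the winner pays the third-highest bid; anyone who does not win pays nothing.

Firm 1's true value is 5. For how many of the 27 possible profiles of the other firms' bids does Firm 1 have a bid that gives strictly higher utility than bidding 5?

3

Others bid (2, 2, 11): truth gives 0; bid 11 gives 3 > 0. Violating.
Others bid (2, 11, 2): truth gives 0; bid 11 gives 3 > 0. Violating.
Others bid (11, 2, 2): truth gives 0; bid 11 gives 3 > 0. Violating.
Others bid (2, 2, 2): truth gives 3; no alternative beats it.
Others bid (2, 2, 5): truth gives 3; no alternative beats it.
(Checking all 27 profiles: 3 have a profitable deviation, 24 do not.)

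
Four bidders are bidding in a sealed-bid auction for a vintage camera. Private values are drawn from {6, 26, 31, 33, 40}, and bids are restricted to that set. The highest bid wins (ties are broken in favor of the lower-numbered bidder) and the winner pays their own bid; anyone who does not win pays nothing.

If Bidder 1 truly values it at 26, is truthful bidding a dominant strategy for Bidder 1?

Consider the case where Bidder 2 bids 6, Bidder 3 bids 6 and Bidder 4 bids 6.
Truthful bid 26: wins, pays 26, utility 26 - 26 = 0.
Bid 6 instead: wins, pays 6, utility 26 - 6 = 20.
Since 20 > 0, bidding 6 is strictly better here, so truthful bidding is not dominant.

No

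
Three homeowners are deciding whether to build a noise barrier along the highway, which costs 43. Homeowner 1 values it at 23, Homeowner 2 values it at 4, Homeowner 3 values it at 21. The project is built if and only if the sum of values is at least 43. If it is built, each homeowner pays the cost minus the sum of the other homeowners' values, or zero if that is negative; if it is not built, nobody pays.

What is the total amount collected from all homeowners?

Total value 48 ≥ cost 43, so it is built.
Homeowner 1: others sum to 25; max(0, 43 - 25) = 18.
Homeowner 2: others sum to 44; max(0, 43 - 44) = 0.
Homeowner 3: others sum to 27; max(0, 43 - 27) = 16.
Total collected = 18 + 0 + 16 = 34.

34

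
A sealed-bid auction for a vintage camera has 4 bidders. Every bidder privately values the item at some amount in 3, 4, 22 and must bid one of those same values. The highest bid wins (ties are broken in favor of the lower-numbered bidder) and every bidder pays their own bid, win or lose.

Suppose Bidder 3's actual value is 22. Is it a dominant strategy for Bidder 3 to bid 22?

Consider the case where Bidder 1 bids 3, Bidder 2 bids 3 and Bidder 4 bids 3.
Truthful bid 22: wins, pays 22, utility 22 - 22 = 0.
Bid 4 instead: wins, pays 4, utility 22 - 4 = 18.
Since 18 > 0, bidding 4 is strictly better here, so truthful bidding is not dominant.

No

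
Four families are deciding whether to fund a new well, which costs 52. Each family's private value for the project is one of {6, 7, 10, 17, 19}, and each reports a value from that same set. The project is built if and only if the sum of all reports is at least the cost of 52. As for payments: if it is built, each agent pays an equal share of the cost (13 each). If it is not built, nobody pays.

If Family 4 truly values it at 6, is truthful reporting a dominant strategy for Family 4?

Check each profile of the others' reports and compare truth against every alternative report.
Others report (7, 19, 19): truth gives 0, best alternative gives -7.
Others report (19, 7, 19): truth gives 0, best alternative gives -7.
Others report (19, 19, 7): truth gives 0, best alternative gives -7.
Others report (10, 17, 19): truth gives -7, best alternative gives -7.
Others report (10, 19, 17): truth gives -7, best alternative gives -7.
Others report (10, 19, 19): truth gives -7, best alternative gives -7.
(Remaining 119 profiles checked similarly; truth is weakly best in each.)
In every case the truthful report is at least as good as any alternative, so it is a dominant strategy.

Yes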